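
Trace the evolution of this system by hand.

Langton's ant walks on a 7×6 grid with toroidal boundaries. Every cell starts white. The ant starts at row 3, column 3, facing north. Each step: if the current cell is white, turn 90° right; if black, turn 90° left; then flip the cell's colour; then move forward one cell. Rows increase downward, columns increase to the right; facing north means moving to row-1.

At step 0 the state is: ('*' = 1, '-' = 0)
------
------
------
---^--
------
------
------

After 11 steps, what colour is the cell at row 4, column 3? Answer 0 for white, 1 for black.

t=0: ------
------
------
---^--
------
------
------
t=1: ------
------
------
---*>-
------
------
------
t=2: ------
------
------
---**-
----v-
------
------
t=3: ------
------
------
---**-
---<*-
------
------
t=4: ------
------
------
---^*-
---**-
------
------
t=5: ------
------
------
--<-*-
---**-
------
------
t=6: ------
------
--^---
--*-*-
---**-
------
------
t=7: ------
------
--*>--
--*-*-
---**-
------
------
t=8: ------
------
--**--
--*v*-
---**-
------
------
t=9: ------
------
--**--
--<**-
---**-
------
------
t=10: ------
------
--**--
---**-
--v**-
------
------
t=11: ------
------
--**--
---**-
-<***-
------
------

1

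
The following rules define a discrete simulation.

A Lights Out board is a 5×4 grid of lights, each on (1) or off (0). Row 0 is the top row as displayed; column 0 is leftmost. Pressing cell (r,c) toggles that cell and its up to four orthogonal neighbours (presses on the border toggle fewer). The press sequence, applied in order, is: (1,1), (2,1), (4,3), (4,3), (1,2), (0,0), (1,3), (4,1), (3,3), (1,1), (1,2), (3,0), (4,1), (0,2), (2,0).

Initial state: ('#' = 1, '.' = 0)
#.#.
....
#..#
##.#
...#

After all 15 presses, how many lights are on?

8

k=0  #.#.
....
#..#
##.#
...#
k=1  ###.
###.
##.#
##.#
...#
k=2  ###.
#.#.
..##
#..#
...#
k=3  ###.
#.#.
..##
#...
..#.
k=4  ###.
#.#.
..##
#..#
...#
k=5  ##..
##.#
...#
#..#
...#
k=6  ....
.#.#
...#
#..#
...#
k=7  ...#
.##.
....
#..#
...#
k=8  ...#
.##.
....
##.#
####
k=9  ...#
.##.
...#
###.
###.
k=10  .#.#
#...
.#.#
###.
###.
k=11  .###
####
.###
###.
###.
k=12  .###
####
####
..#.
.##.
k=13  .###
####
####
.##.
#...
k=14  ....
##.#
####
.##.
#...
k=15  ....
.#.#
..##
###.
#...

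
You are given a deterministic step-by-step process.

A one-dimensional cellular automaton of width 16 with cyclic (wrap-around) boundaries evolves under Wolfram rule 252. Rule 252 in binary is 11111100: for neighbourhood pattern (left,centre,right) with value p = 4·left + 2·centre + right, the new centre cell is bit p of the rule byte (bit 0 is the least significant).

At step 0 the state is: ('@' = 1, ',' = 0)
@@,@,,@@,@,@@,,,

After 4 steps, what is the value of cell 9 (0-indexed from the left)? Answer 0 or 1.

0) @@,@,,@@,@,@@,,,
1) @@@@@,@@@@@@@@,,
2) @@@@@@@@@@@@@@@,
3) @@@@@@@@@@@@@@@@
4) @@@@@@@@@@@@@@@@

1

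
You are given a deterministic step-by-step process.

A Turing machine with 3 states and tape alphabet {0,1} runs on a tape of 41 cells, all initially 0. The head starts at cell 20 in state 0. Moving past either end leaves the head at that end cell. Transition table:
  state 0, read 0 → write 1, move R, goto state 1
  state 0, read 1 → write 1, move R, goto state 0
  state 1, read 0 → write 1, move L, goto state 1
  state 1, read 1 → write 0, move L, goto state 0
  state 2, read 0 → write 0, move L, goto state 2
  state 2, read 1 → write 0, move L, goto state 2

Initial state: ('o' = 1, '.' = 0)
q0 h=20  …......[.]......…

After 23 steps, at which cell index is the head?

step 0: q0 h=20  …......[.]......…
step 1: q1 h=21  ….....o[.]......…
step 2: q1 h=20  …......[o]o.....…
step 3: q0 h=19  …......[.].o....…
step 4: q1 h=20  ….....o[.]o.....…
step 5: q1 h=19  …......[o]oo....…
step 6: q0 h=18  …......[.].oo...…
step 7: q1 h=19  ….....o[.]oo....…
step 8: q1 h=18  …......[o]ooo...…
step 9: q0 h=17  …......[.].ooo..…
step 10: q1 h=18  ….....o[.]ooo...…
step 11: q1 h=17  …......[o]oooo..…
step 12: q0 h=16  …......[.].oooo.…
step 13: q1 h=17  ….....o[.]oooo..…
step 14: q1 h=16  …......[o]ooooo.…
step 15: q0 h=15  …......[.].ooooo…
step 16: q1 h=16  ….....o[.]ooooo.…
step 17: q1 h=15  …......[o]oooooo…
step 18: q0 h=14  …......[.].ooooo…
step 19: q1 h=15  ….....o[.]oooooo…
step 20: q1 h=14  …......[o]oooooo…
step 21: q0 h=13  …......[.].ooooo…
step 22: q1 h=14  ….....o[.]oooooo…
step 23: q1 h=13  …......[o]oooooo…

13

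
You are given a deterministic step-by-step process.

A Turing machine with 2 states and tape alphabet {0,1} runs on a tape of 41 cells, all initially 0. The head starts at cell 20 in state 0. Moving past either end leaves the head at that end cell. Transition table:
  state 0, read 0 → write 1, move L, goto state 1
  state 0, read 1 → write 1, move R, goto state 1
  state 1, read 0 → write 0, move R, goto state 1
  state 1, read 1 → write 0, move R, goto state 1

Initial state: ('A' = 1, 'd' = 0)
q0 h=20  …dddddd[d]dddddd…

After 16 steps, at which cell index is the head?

34

t=0: q0 h=20  …dddddd[d]dddddd…
t=1: q1 h=19  …dddddd[d]Addddd…
t=2: q1 h=20  …dddddd[A]dddddd…
t=3: q1 h=21  …dddddd[d]dddddd…
t=4: q1 h=22  …dddddd[d]dddddd…
t=5: q1 h=23  …dddddd[d]dddddd…
t=6: q1 h=24  …dddddd[d]dddddd…
t=7: q1 h=25  …dddddd[d]dddddd…
t=8: q1 h=26  …dddddd[d]dddddd…
t=9: q1 h=27  …dddddd[d]dddddd…
t=10: q1 h=28  …dddddd[d]dddddd…
t=11: q1 h=29  …dddddd[d]dddddd…
t=12: q1 h=30  …dddddd[d]dddddd…
t=13: q1 h=31  …dddddd[d]dddddd…
t=14: q1 h=32  …dddddd[d]dddddd…
t=15: q1 h=33  …dddddd[d]dddddd…
t=16: q1 h=34  …dddddd[d]dddddd|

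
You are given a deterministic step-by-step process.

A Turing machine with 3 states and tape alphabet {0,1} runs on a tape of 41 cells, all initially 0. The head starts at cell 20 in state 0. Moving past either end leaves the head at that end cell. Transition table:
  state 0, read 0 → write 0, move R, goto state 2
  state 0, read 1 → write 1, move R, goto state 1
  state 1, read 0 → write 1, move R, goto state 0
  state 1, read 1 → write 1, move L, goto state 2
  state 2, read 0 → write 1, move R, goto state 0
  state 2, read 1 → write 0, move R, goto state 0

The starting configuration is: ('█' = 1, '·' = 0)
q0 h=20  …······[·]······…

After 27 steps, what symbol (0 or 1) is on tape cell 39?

step 0: q0 h=20  …······[·]······…
step 1: q2 h=21  …······[·]······…
step 2: q0 h=22  …·····█[·]······…
step 3: q2 h=23  …····█·[·]······…
step 4: q0 h=24  …···█·█[·]······…
step 5: q2 h=25  …··█·█·[·]······…
step 6: q0 h=26  …·█·█·█[·]······…
step 7: q2 h=27  …█·█·█·[·]······…
step 8: q0 h=28  …·█·█·█[·]······…
step 9: q2 h=29  …█·█·█·[·]······…
step 10: q0 h=30  …·█·█·█[·]······…
step 11: q2 h=31  …█·█·█·[·]······…
step 12: q0 h=32  …·█·█·█[·]······…
step 13: q2 h=33  …█·█·█·[·]······…
step 14: q0 h=34  …·█·█·█[·]······|
step 15: q2 h=35  …█·█·█·[·]·····|
step 16: q0 h=36  …·█·█·█[·]····|
step 17: q2 h=37  …█·█·█·[·]···|
step 18: q0 h=38  …·█·█·█[·]··|
step 19: q2 h=39  …█·█·█·[·]·|
step 20: q0 h=40  …·█·█·█[·]|
step 21: q2 h=40  …·█·█·█[·]|
step 22: q0 h=40  …·█·█·█[█]|
step 23: q1 h=40  …·█·█·█[█]|
step 24: q2 h=39  …█·█·█·[█]█|
step 25: q0 h=40  …·█·█··[█]|
step 26: q1 h=40  …·█·█··[█]|
step 27: q2 h=39  …█·█·█·[·]█|

0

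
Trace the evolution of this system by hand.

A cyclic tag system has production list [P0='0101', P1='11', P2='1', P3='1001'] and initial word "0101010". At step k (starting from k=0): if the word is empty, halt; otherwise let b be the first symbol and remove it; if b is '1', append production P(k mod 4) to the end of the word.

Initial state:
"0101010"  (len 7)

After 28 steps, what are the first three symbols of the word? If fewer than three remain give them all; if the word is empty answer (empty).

step 0: "0101010"  (len 7)
step 1: "101010"  (len 6)
step 2: "0101011"  (len 7)
step 3: "101011"  (len 6)
step 4: "010111001"  (len 9)
step 5: "10111001"  (len 8)
step 6: "011100111"  (len 9)
step 7: "11100111"  (len 8)
step 8: "11001111001"  (len 11)
step 9: "10011110010101"  (len 14)
step 10: "001111001010111"  (len 15)
step 11: "01111001010111"  (len 14)
step 12: "1111001010111"  (len 13)
step 13: "1110010101110101"  (len 16)
step 14: "11001010111010111"  (len 17)
step 15: "10010101110101111"  (len 17)
step 16: "00101011101011111001"  (len 20)
step 17: "0101011101011111001"  (len 19)
step 18: "101011101011111001"  (len 18)
step 19: "010111010111110011"  (len 18)
step 20: "10111010111110011"  (len 17)
step 21: "01110101111100110101"  (len 20)
step 22: "1110101111100110101"  (len 19)
step 23: "1101011111001101011"  (len 19)
step 24: "1010111110011010111001"  (len 22)
step 25: "0101111100110101110010101"  (len 25)
step 26: "101111100110101110010101"  (len 24)
step 27: "011111001101011100101011"  (len 24)
step 28: "11111001101011100101011"  (len 23)

111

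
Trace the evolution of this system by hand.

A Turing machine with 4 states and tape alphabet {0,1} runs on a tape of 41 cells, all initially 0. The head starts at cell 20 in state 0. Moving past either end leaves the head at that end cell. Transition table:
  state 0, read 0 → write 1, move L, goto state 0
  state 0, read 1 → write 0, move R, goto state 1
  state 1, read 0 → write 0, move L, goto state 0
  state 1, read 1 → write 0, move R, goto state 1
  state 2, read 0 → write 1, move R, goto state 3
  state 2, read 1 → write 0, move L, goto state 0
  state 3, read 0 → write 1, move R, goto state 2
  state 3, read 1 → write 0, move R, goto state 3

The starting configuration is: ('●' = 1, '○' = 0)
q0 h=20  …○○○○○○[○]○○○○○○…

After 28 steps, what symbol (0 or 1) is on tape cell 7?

step 0: q0 h=20  …○○○○○○[○]○○○○○○…
step 1: q0 h=19  …○○○○○○[○]●○○○○○…
step 2: q0 h=18  …○○○○○○[○]●●○○○○…
step 3: q0 h=17  …○○○○○○[○]●●●○○○…
step 4: q0 h=16  …○○○○○○[○]●●●●○○…
step 5: q0 h=15  …○○○○○○[○]●●●●●○…
step 6: q0 h=14  …○○○○○○[○]●●●●●●…
step 7: q0 h=13  …○○○○○○[○]●●●●●●…
step 8: q0 h=12  …○○○○○○[○]●●●●●●…
step 9: q0 h=11  …○○○○○○[○]●●●●●●…
step 10: q0 h=10  …○○○○○○[○]●●●●●●…
step 11: q0 h= 9  …○○○○○○[○]●●●●●●…
step 12: q0 h= 8  …○○○○○○[○]●●●●●●…
step 13: q0 h= 7  …○○○○○○[○]●●●●●●…
step 14: q0 h= 6  |○○○○○○[○]●●●●●●…
step 15: q0 h= 5  |○○○○○[○]●●●●●●…
step 16: q0 h= 4  |○○○○[○]●●●●●●…
step 17: q0 h= 3  |○○○[○]●●●●●●…
step 18: q0 h= 2  |○○[○]●●●●●●…
step 19: q0 h= 1  |○[○]●●●●●●…
step 20: q0 h= 0  |[○]●●●●●●…
step 21: q0 h= 0  |[●]●●●●●●…
step 22: q1 h= 1  |○[●]●●●●●●…
step 23: q1 h= 2  |○○[●]●●●●●●…
step 24: q1 h= 3  |○○○[●]●●●●●●…
step 25: q1 h= 4  |○○○○[●]●●●●●●…
step 26: q1 h= 5  |○○○○○[●]●●●●●●…
step 27: q1 h= 6  |○○○○○○[●]●●●●●●…
step 28: q1 h= 7  …○○○○○○[●]●●●●●●…

1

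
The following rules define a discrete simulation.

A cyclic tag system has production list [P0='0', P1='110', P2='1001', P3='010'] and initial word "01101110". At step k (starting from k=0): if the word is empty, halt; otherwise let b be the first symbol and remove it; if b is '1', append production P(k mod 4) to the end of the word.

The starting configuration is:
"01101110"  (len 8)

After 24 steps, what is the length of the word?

21

0) "01101110"  (len 8)
1) "1101110"  (len 7)
2) "101110110"  (len 9)
3) "011101101001"  (len 12)
4) "11101101001"  (len 11)
5) "11011010010"  (len 11)
6) "1011010010110"  (len 13)
7) "0110100101101001"  (len 16)
8) "110100101101001"  (len 15)
9) "101001011010010"  (len 15)
10) "01001011010010110"  (len 17)
11) "1001011010010110"  (len 16)
12) "001011010010110010"  (len 18)
13) "01011010010110010"  (len 17)
14) "1011010010110010"  (len 16)
15) "0110100101100101001"  (len 19)
16) "110100101100101001"  (len 18)
17) "101001011001010010"  (len 18)
18) "01001011001010010110"  (len 20)
19) "1001011001010010110"  (len 19)
20) "001011001010010110010"  (len 21)
21) "01011001010010110010"  (len 20)
22) "1011001010010110010"  (len 19)
23) "0110010100101100101001"  (len 22)
24) "110010100101100101001"  (len 21)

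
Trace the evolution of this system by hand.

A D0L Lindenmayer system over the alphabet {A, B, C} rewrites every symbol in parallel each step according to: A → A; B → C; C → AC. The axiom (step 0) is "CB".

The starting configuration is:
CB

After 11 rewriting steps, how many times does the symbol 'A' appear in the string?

21

t=0: CB
t=1: ACC
t=2: AACAC
t=3: AAACAAC
t=4: AAAACAAAC
t=5: AAAAACAAAAC
t=6: AAAAAACAAAAAC
t=7: AAAAAAACAAAAAAC
t=8: AAAAAAAACAAAAAAAC
t=9: AAAAAAAAACAAAAAAAAC
t=10: AAAAAAAAAACAAAAAAAAAC
t=11: AAAAAAAAAAACAAAAAAAAAAC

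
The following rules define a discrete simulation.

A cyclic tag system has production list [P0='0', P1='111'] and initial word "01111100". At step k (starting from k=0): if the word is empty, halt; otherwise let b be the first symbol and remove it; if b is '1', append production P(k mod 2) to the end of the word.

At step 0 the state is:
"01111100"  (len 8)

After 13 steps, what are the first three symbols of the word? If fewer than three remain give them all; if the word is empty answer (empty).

k=0  "01111100"  (len 8)
k=1  "1111100"  (len 7)
k=2  "111100111"  (len 9)
k=3  "111001110"  (len 9)
k=4  "11001110111"  (len 11)
k=5  "10011101110"  (len 11)
k=6  "0011101110111"  (len 13)
k=7  "011101110111"  (len 12)
k=8  "11101110111"  (len 11)
k=9  "11011101110"  (len 11)
k=10  "1011101110111"  (len 13)
k=11  "0111011101110"  (len 13)
k=12  "111011101110"  (len 12)
k=13  "110111011100"  (len 12)

110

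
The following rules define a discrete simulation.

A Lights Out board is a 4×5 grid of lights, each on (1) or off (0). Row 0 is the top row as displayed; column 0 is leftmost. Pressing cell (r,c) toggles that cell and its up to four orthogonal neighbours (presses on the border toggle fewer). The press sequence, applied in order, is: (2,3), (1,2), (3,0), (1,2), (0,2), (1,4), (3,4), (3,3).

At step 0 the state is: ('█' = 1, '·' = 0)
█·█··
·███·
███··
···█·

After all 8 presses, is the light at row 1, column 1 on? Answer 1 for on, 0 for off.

1

step 0: █·█··
·███·
███··
···█·
step 1: █·█··
·██··
██·██
·····
step 2: █····
···█·
█████
·····
step 3: █····
···█·
·████
██···
step 4: █·█··
·██··
·█·██
██···
step 5: ██·█·
·█···
·█·██
██···
step 6: ██·██
·█·██
·█·█·
██···
step 7: ██·██
·█·██
·█·██
██·██
step 8: ██·██
·█·██
·█··█
███··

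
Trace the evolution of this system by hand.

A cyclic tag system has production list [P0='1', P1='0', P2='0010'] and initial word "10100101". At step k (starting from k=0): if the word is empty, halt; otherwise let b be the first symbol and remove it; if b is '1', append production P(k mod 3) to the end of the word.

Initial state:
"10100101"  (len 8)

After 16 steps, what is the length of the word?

[0] "10100101"  (len 8)
[1] "01001011"  (len 8)
[2] "1001011"  (len 7)
[3] "0010110010"  (len 10)
[4] "010110010"  (len 9)
[5] "10110010"  (len 8)
[6] "01100100010"  (len 11)
[7] "1100100010"  (len 10)
[8] "1001000100"  (len 10)
[9] "0010001000010"  (len 13)
[10] "010001000010"  (len 12)
[11] "10001000010"  (len 11)
[12] "00010000100010"  (len 14)
[13] "0010000100010"  (len 13)
[14] "010000100010"  (len 12)
[15] "10000100010"  (len 11)
[16] "00001000101"  (len 11)

11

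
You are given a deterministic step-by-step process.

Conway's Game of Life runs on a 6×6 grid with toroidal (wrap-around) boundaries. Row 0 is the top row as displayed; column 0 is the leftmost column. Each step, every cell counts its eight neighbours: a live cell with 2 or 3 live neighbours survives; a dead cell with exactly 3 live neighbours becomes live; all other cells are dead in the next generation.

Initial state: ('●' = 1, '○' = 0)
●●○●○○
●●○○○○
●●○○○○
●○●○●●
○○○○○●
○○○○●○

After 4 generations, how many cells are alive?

0) ●●○●○○
●●○○○○
●●○○○○
●○●○●●
○○○○○●
○○○○●○
1) ●●●○○●
○○○○○●
○○●○○○
○○○○●○
●○○●○○
●○○○●●
2) ○●○○○○
○○●○○●
○○○○○○
○○○●○○
●○○●○○
○○●●●○
3) ○●○○●○
○○○○○○
○○○○○○
○○○○○○
○○○○○○
○●●●●○
4) ○●○○●○
○○○○○○
○○○○○○
○○○○○○
○○●●○○
○●●●●○

8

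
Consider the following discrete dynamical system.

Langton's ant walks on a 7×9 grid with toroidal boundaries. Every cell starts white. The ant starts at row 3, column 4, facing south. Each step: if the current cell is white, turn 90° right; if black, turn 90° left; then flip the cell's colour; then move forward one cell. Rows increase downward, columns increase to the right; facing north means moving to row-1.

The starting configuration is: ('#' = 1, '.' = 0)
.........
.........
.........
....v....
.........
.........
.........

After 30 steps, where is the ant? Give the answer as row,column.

2,5

step 0: .........
.........
.........
....v....
.........
.........
.........
step 1: .........
.........
.........
...<#....
.........
.........
.........
step 2: .........
.........
...^.....
...##....
.........
.........
.........
step 3: .........
.........
...#>....
...##....
.........
.........
.........
step 4: .........
.........
...##....
...#v....
.........
.........
.........
step 5: .........
.........
...##....
...#.>...
.........
.........
.........
step 6: .........
.........
...##....
...#.#...
.....v...
.........
.........
step 7: .........
.........
...##....
...#.#...
....<#...
.........
.........
step 8: .........
.........
...##....
...#^#...
....##...
.........
.........
step 9: .........
.........
...##....
...##>...
....##...
.........
.........
step 10: .........
.........
...##^...
...##....
....##...
.........
.........
step 11: .........
.........
...###>..
...##....
....##...
.........
.........
step 12: .........
.........
...####..
...##.v..
....##...
.........
.........
step 13: .........
.........
...####..
...##<#..
....##...
.........
.........
step 14: .........
.........
...##^#..
...####..
....##...
.........
.........
step 15: .........
.........
...#<.#..
...####..
....##...
.........
.........
step 16: .........
.........
...#..#..
...#v##..
....##...
.........
.........
step 17: .........
.........
...#..#..
...#.>#..
....##...
.........
.........
step 18: .........
.........
...#.^#..
...#..#..
....##...
.........
.........
step 19: .........
.........
...#.#>..
...#..#..
....##...
.........
.........
step 20: .........
......^..
...#.#...
...#..#..
....##...
.........
.........
step 21: .........
......#>.
...#.#...
...#..#..
....##...
.........
.........
step 22: .........
......##.
...#.#.v.
...#..#..
....##...
.........
.........
step 23: .........
......##.
...#.#<#.
...#..#..
....##...
.........
.........
step 24: .........
......^#.
...#.###.
...#..#..
....##...
.........
.........
step 25: .........
.....<.#.
...#.###.
...#..#..
....##...
.........
.........
step 26: .....^...
.....#.#.
...#.###.
...#..#..
....##...
.........
.........
step 27: .....#>..
.....#.#.
...#.###.
...#..#..
....##...
.........
.........
step 28: .....##..
.....#v#.
...#.###.
...#..#..
....##...
.........
.........
step 29: .....##..
.....<##.
...#.###.
...#..#..
....##...
.........
.........
step 30: .....##..
......##.
...#.v##.
...#..#..
....##...
.........
.........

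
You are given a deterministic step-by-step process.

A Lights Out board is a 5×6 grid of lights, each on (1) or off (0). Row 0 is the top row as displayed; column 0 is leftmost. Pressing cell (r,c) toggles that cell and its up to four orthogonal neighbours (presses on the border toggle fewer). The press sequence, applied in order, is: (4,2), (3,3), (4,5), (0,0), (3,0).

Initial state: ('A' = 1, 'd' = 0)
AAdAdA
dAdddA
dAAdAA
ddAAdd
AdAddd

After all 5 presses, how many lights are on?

gen 0: AAdAdA
dAdddA
dAAdAA
ddAAdd
AdAddd
gen 1: AAdAdA
dAdddA
dAAdAA
dddAdd
AAdAdd
gen 2: AAdAdA
dAdddA
dAAAAA
ddAdAd
AAdddd
gen 3: AAdAdA
dAdddA
dAAAAA
ddAdAA
AAddAA
gen 4: dddAdA
AAdddA
dAAAAA
ddAdAA
AAddAA
gen 5: dddAdA
AAdddA
AAAAAA
AAAdAA
dAddAA

19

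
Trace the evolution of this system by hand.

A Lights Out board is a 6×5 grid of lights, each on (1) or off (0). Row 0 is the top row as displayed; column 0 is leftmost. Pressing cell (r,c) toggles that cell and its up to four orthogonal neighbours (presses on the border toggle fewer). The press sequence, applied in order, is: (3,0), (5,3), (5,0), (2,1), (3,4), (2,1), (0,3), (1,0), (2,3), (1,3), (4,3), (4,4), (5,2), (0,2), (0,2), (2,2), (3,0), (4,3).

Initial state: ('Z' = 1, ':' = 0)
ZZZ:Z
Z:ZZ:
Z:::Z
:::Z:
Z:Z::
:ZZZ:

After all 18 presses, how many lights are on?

0) ZZZ:Z
Z:ZZ:
Z:::Z
:::Z:
Z:Z::
:ZZZ:
1) ZZZ:Z
Z:ZZ:
::::Z
ZZ:Z:
::Z::
:ZZZ:
2) ZZZ:Z
Z:ZZ:
::::Z
ZZ:Z:
::ZZ:
:Z::Z
3) ZZZ:Z
Z:ZZ:
::::Z
ZZ:Z:
Z:ZZ:
Z:::Z
4) ZZZ:Z
ZZZZ:
ZZZ:Z
Z::Z:
Z:ZZ:
Z:::Z
5) ZZZ:Z
ZZZZ:
ZZZ::
Z:::Z
Z:ZZZ
Z:::Z
6) ZZZ:Z
Z:ZZ:
:::::
ZZ::Z
Z:ZZZ
Z:::Z
7) ZZ:Z:
Z:Z::
:::::
ZZ::Z
Z:ZZZ
Z:::Z
8) :Z:Z:
:ZZ::
Z::::
ZZ::Z
Z:ZZZ
Z:::Z
9) :Z:Z:
:ZZZ:
Z:ZZZ
ZZ:ZZ
Z:ZZZ
Z:::Z
10) :Z:::
:Z::Z
Z:Z:Z
ZZ:ZZ
Z:ZZZ
Z:::Z
11) :Z:::
:Z::Z
Z:Z:Z
ZZ::Z
Z::::
Z::ZZ
12) :Z:::
:Z::Z
Z:Z:Z
ZZ:::
Z::ZZ
Z::Z:
13) :Z:::
:Z::Z
Z:Z:Z
ZZ:::
Z:ZZZ
ZZZ::
14) ::ZZ:
:ZZ:Z
Z:Z:Z
ZZ:::
Z:ZZZ
ZZZ::
15) :Z:::
:Z::Z
Z:Z:Z
ZZ:::
Z:ZZZ
ZZZ::
16) :Z:::
:ZZ:Z
ZZ:ZZ
ZZZ::
Z:ZZZ
ZZZ::
17) :Z:::
:ZZ:Z
:Z:ZZ
::Z::
::ZZZ
ZZZ::
18) :Z:::
:ZZ:Z
:Z:ZZ
::ZZ:
:::::
ZZZZ:

13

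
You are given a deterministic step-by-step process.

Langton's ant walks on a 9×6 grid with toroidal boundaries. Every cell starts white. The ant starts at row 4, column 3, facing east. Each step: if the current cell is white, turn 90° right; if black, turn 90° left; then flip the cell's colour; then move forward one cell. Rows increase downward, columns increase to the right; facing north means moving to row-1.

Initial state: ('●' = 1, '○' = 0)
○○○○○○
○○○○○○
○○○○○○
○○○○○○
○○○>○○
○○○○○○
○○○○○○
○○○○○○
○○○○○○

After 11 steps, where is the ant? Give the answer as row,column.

gen 0: ○○○○○○
○○○○○○
○○○○○○
○○○○○○
○○○>○○
○○○○○○
○○○○○○
○○○○○○
○○○○○○
gen 1: ○○○○○○
○○○○○○
○○○○○○
○○○○○○
○○○●○○
○○○v○○
○○○○○○
○○○○○○
○○○○○○
gen 2: ○○○○○○
○○○○○○
○○○○○○
○○○○○○
○○○●○○
○○<●○○
○○○○○○
○○○○○○
○○○○○○
gen 3: ○○○○○○
○○○○○○
○○○○○○
○○○○○○
○○^●○○
○○●●○○
○○○○○○
○○○○○○
○○○○○○
gen 4: ○○○○○○
○○○○○○
○○○○○○
○○○○○○
○○●>○○
○○●●○○
○○○○○○
○○○○○○
○○○○○○
gen 5: ○○○○○○
○○○○○○
○○○○○○
○○○^○○
○○●○○○
○○●●○○
○○○○○○
○○○○○○
○○○○○○
gen 6: ○○○○○○
○○○○○○
○○○○○○
○○○●>○
○○●○○○
○○●●○○
○○○○○○
○○○○○○
○○○○○○
gen 7: ○○○○○○
○○○○○○
○○○○○○
○○○●●○
○○●○v○
○○●●○○
○○○○○○
○○○○○○
○○○○○○
gen 8: ○○○○○○
○○○○○○
○○○○○○
○○○●●○
○○●<●○
○○●●○○
○○○○○○
○○○○○○
○○○○○○
gen 9: ○○○○○○
○○○○○○
○○○○○○
○○○^●○
○○●●●○
○○●●○○
○○○○○○
○○○○○○
○○○○○○
gen 10: ○○○○○○
○○○○○○
○○○○○○
○○<○●○
○○●●●○
○○●●○○
○○○○○○
○○○○○○
○○○○○○
gen 11: ○○○○○○
○○○○○○
○○^○○○
○○●○●○
○○●●●○
○○●●○○
○○○○○○
○○○○○○
○○○○○○

2,2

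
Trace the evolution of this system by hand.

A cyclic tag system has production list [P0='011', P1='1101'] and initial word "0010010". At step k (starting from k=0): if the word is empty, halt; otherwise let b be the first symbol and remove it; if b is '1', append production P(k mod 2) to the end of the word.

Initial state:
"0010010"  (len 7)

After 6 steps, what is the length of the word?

8

[0] "0010010"  (len 7)
[1] "010010"  (len 6)
[2] "10010"  (len 5)
[3] "0010011"  (len 7)
[4] "010011"  (len 6)
[5] "10011"  (len 5)
[6] "00111101"  (len 8)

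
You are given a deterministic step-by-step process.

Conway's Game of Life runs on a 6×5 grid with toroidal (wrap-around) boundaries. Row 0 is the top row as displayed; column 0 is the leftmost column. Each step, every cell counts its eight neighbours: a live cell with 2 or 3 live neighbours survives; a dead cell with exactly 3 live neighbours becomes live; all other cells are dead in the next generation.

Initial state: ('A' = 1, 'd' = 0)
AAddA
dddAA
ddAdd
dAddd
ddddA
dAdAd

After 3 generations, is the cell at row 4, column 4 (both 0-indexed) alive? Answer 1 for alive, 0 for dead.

0

[0] AAddA
dddAA
ddAdd
dAddd
ddddA
dAdAd
[1] dAddd
dAAAA
ddAAd
ddddd
AdAdd
dAAAd
[2] ddddA
AAddA
dAddA
dAAAd
ddAAd
AddAd
[3] dAdAd
dAdAA
ddddA
AAddA
ddddd
ddAAd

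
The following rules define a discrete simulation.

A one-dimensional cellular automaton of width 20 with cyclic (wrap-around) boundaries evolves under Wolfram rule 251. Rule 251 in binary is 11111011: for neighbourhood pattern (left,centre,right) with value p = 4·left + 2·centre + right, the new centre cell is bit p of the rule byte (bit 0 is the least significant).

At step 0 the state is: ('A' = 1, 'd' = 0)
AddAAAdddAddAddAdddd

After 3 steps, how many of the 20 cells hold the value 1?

[0] AddAAAdddAddAddAdddd
[1] dAAAAAAAAdAAdAAdAAAA
[2] AAAAAAAAAAAAAAAAAAAA
[3] AAAAAAAAAAAAAAAAAAAA

20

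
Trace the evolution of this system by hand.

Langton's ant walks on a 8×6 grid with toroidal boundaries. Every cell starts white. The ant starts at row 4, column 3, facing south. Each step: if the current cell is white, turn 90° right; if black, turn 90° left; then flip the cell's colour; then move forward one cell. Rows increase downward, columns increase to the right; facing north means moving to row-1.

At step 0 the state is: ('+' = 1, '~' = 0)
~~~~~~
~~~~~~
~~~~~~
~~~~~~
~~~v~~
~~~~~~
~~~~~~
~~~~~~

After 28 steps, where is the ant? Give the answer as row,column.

0) ~~~~~~
~~~~~~
~~~~~~
~~~~~~
~~~v~~
~~~~~~
~~~~~~
~~~~~~
1) ~~~~~~
~~~~~~
~~~~~~
~~~~~~
~~<+~~
~~~~~~
~~~~~~
~~~~~~
2) ~~~~~~
~~~~~~
~~~~~~
~~^~~~
~~++~~
~~~~~~
~~~~~~
~~~~~~
3) ~~~~~~
~~~~~~
~~~~~~
~~+>~~
~~++~~
~~~~~~
~~~~~~
~~~~~~
4) ~~~~~~
~~~~~~
~~~~~~
~~++~~
~~+v~~
~~~~~~
~~~~~~
~~~~~~
5) ~~~~~~
~~~~~~
~~~~~~
~~++~~
~~+~>~
~~~~~~
~~~~~~
~~~~~~
6) ~~~~~~
~~~~~~
~~~~~~
~~++~~
~~+~+~
~~~~v~
~~~~~~
~~~~~~
7) ~~~~~~
~~~~~~
~~~~~~
~~++~~
~~+~+~
~~~<+~
~~~~~~
~~~~~~
8) ~~~~~~
~~~~~~
~~~~~~
~~++~~
~~+^+~
~~~++~
~~~~~~
~~~~~~
9) ~~~~~~
~~~~~~
~~~~~~
~~++~~
~~++>~
~~~++~
~~~~~~
~~~~~~
10) ~~~~~~
~~~~~~
~~~~~~
~~++^~
~~++~~
~~~++~
~~~~~~
~~~~~~
11) ~~~~~~
~~~~~~
~~~~~~
~~+++>
~~++~~
~~~++~
~~~~~~
~~~~~~
12) ~~~~~~
~~~~~~
~~~~~~
~~++++
~~++~v
~~~++~
~~~~~~
~~~~~~
13) ~~~~~~
~~~~~~
~~~~~~
~~++++
~~++<+
~~~++~
~~~~~~
~~~~~~
14) ~~~~~~
~~~~~~
~~~~~~
~~++^+
~~++++
~~~++~
~~~~~~
~~~~~~
15) ~~~~~~
~~~~~~
~~~~~~
~~+<~+
~~++++
~~~++~
~~~~~~
~~~~~~
16) ~~~~~~
~~~~~~
~~~~~~
~~+~~+
~~+v++
~~~++~
~~~~~~
~~~~~~
17) ~~~~~~
~~~~~~
~~~~~~
~~+~~+
~~+~>+
~~~++~
~~~~~~
~~~~~~
18) ~~~~~~
~~~~~~
~~~~~~
~~+~^+
~~+~~+
~~~++~
~~~~~~
~~~~~~
19) ~~~~~~
~~~~~~
~~~~~~
~~+~+>
~~+~~+
~~~++~
~~~~~~
~~~~~~
20) ~~~~~~
~~~~~~
~~~~~^
~~+~+~
~~+~~+
~~~++~
~~~~~~
~~~~~~
21) ~~~~~~
~~~~~~
>~~~~+
~~+~+~
~~+~~+
~~~++~
~~~~~~
~~~~~~
22) ~~~~~~
~~~~~~
+~~~~+
v~+~+~
~~+~~+
~~~++~
~~~~~~
~~~~~~
23) ~~~~~~
~~~~~~
+~~~~+
+~+~+<
~~+~~+
~~~++~
~~~~~~
~~~~~~
24) ~~~~~~
~~~~~~
+~~~~^
+~+~++
~~+~~+
~~~++~
~~~~~~
~~~~~~
25) ~~~~~~
~~~~~~
+~~~<~
+~+~++
~~+~~+
~~~++~
~~~~~~
~~~~~~
26) ~~~~~~
~~~~^~
+~~~+~
+~+~++
~~+~~+
~~~++~
~~~~~~
~~~~~~
27) ~~~~~~
~~~~+>
+~~~+~
+~+~++
~~+~~+
~~~++~
~~~~~~
~~~~~~
28) ~~~~~~
~~~~++
+~~~+v
+~+~++
~~+~~+
~~~++~
~~~~~~
~~~~~~

2,5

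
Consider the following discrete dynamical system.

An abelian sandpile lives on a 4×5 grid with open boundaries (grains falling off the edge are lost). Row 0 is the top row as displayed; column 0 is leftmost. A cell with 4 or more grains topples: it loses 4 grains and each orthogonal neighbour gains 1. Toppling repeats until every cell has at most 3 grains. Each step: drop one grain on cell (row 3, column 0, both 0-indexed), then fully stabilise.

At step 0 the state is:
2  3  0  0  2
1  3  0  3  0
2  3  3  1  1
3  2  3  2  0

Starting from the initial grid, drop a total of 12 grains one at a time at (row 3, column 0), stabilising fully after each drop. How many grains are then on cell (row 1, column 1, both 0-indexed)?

step 0: 2  3  0  0  2
1  3  0  3  0
2  3  3  1  1
3  2  3  2  0
step 1: 2  3  0  0  2
1  3  0  3  0
3  3  3  1  1
0  3  3  2  0
step 2: 2  3  0  0  2
1  3  0  3  0
3  3  3  1  1
1  3  3  2  0
step 3: 2  3  0  0  2
1  3  0  3  0
3  3  3  1  1
2  3  3  2  0
step 4: 2  3  0  0  2
1  3  0  3  0
3  3  3  1  1
3  3  3  2  0
step 5: 3  0  1  0  2
3  1  2  3  0
1  3  1  2  1
2  2  1  3  0
step 6: 3  0  1  0  2
3  1  2  3  0
1  3  1  2  1
3  2  1  3  0
step 7: 3  0  1  0  2
3  1  2  3  0
2  3  1  2  1
0  3  1  3  0
step 8: 3  0  1  0  2
3  1  2  3  0
2  3  1  2  1
1  3  1  3  0
step 9: 3  0  1  0  2
3  1  2  3  0
2  3  1  2  1
2  3  1  3  0
step 10: 3  0  1  0  2
3  1  2  3  0
2  3  1  2  1
3  3  1  3  0
step 11: 0  1  1  0  2
1  3  2  3  0
1  1  2  2  1
2  1  2  3  0
step 12: 0  1  1  0  2
1  3  2  3  0
1  1  2  2  1
3  1  2  3  0

3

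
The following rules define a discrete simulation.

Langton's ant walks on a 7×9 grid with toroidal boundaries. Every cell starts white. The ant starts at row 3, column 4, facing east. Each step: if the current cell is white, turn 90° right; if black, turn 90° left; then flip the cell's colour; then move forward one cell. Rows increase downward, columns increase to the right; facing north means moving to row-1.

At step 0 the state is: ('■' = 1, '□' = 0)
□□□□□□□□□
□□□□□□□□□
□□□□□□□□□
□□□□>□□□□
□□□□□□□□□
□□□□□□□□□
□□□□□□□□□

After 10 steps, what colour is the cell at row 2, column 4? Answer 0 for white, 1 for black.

0

step 0: □□□□□□□□□
□□□□□□□□□
□□□□□□□□□
□□□□>□□□□
□□□□□□□□□
□□□□□□□□□
□□□□□□□□□
step 1: □□□□□□□□□
□□□□□□□□□
□□□□□□□□□
□□□□■□□□□
□□□□v□□□□
□□□□□□□□□
□□□□□□□□□
step 2: □□□□□□□□□
□□□□□□□□□
□□□□□□□□□
□□□□■□□□□
□□□<■□□□□
□□□□□□□□□
□□□□□□□□□
step 3: □□□□□□□□□
□□□□□□□□□
□□□□□□□□□
□□□^■□□□□
□□□■■□□□□
□□□□□□□□□
□□□□□□□□□
step 4: □□□□□□□□□
□□□□□□□□□
□□□□□□□□□
□□□■>□□□□
□□□■■□□□□
□□□□□□□□□
□□□□□□□□□
step 5: □□□□□□□□□
□□□□□□□□□
□□□□^□□□□
□□□■□□□□□
□□□■■□□□□
□□□□□□□□□
□□□□□□□□□
step 6: □□□□□□□□□
□□□□□□□□□
□□□□■>□□□
□□□■□□□□□
□□□■■□□□□
□□□□□□□□□
□□□□□□□□□
step 7: □□□□□□□□□
□□□□□□□□□
□□□□■■□□□
□□□■□v□□□
□□□■■□□□□
□□□□□□□□□
□□□□□□□□□
step 8: □□□□□□□□□
□□□□□□□□□
□□□□■■□□□
□□□■<■□□□
□□□■■□□□□
□□□□□□□□□
□□□□□□□□□
step 9: □□□□□□□□□
□□□□□□□□□
□□□□^■□□□
□□□■■■□□□
□□□■■□□□□
□□□□□□□□□
□□□□□□□□□
step 10: □□□□□□□□□
□□□□□□□□□
□□□<□■□□□
□□□■■■□□□
□□□■■□□□□
□□□□□□□□□
□□□□□□□□□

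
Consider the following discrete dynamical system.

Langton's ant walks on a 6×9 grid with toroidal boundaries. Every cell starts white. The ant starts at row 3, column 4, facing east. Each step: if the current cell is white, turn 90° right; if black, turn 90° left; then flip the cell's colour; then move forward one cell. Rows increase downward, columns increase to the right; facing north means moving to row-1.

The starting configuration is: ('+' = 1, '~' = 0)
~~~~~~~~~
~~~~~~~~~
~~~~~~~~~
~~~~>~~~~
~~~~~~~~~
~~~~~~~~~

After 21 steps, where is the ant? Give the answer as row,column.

t=0: ~~~~~~~~~
~~~~~~~~~
~~~~~~~~~
~~~~>~~~~
~~~~~~~~~
~~~~~~~~~
t=1: ~~~~~~~~~
~~~~~~~~~
~~~~~~~~~
~~~~+~~~~
~~~~v~~~~
~~~~~~~~~
t=2: ~~~~~~~~~
~~~~~~~~~
~~~~~~~~~
~~~~+~~~~
~~~<+~~~~
~~~~~~~~~
t=3: ~~~~~~~~~
~~~~~~~~~
~~~~~~~~~
~~~^+~~~~
~~~++~~~~
~~~~~~~~~
t=4: ~~~~~~~~~
~~~~~~~~~
~~~~~~~~~
~~~+>~~~~
~~~++~~~~
~~~~~~~~~
t=5: ~~~~~~~~~
~~~~~~~~~
~~~~^~~~~
~~~+~~~~~
~~~++~~~~
~~~~~~~~~
t=6: ~~~~~~~~~
~~~~~~~~~
~~~~+>~~~
~~~+~~~~~
~~~++~~~~
~~~~~~~~~
t=7: ~~~~~~~~~
~~~~~~~~~
~~~~++~~~
~~~+~v~~~
~~~++~~~~
~~~~~~~~~
t=8: ~~~~~~~~~
~~~~~~~~~
~~~~++~~~
~~~+<+~~~
~~~++~~~~
~~~~~~~~~
t=9: ~~~~~~~~~
~~~~~~~~~
~~~~^+~~~
~~~+++~~~
~~~++~~~~
~~~~~~~~~
t=10: ~~~~~~~~~
~~~~~~~~~
~~~<~+~~~
~~~+++~~~
~~~++~~~~
~~~~~~~~~
t=11: ~~~~~~~~~
~~~^~~~~~
~~~+~+~~~
~~~+++~~~
~~~++~~~~
~~~~~~~~~
t=12: ~~~~~~~~~
~~~+>~~~~
~~~+~+~~~
~~~+++~~~
~~~++~~~~
~~~~~~~~~
t=13: ~~~~~~~~~
~~~++~~~~
~~~+v+~~~
~~~+++~~~
~~~++~~~~
~~~~~~~~~
t=14: ~~~~~~~~~
~~~++~~~~
~~~<++~~~
~~~+++~~~
~~~++~~~~
~~~~~~~~~
t=15: ~~~~~~~~~
~~~++~~~~
~~~~++~~~
~~~v++~~~
~~~++~~~~
~~~~~~~~~
t=16: ~~~~~~~~~
~~~++~~~~
~~~~++~~~
~~~~>+~~~
~~~++~~~~
~~~~~~~~~
t=17: ~~~~~~~~~
~~~++~~~~
~~~~^+~~~
~~~~~+~~~
~~~++~~~~
~~~~~~~~~
t=18: ~~~~~~~~~
~~~++~~~~
~~~<~+~~~
~~~~~+~~~
~~~++~~~~
~~~~~~~~~
t=19: ~~~~~~~~~
~~~^+~~~~
~~~+~+~~~
~~~~~+~~~
~~~++~~~~
~~~~~~~~~
t=20: ~~~~~~~~~
~~<~+~~~~
~~~+~+~~~
~~~~~+~~~
~~~++~~~~
~~~~~~~~~
t=21: ~~^~~~~~~
~~+~+~~~~
~~~+~+~~~
~~~~~+~~~
~~~++~~~~
~~~~~~~~~

0,2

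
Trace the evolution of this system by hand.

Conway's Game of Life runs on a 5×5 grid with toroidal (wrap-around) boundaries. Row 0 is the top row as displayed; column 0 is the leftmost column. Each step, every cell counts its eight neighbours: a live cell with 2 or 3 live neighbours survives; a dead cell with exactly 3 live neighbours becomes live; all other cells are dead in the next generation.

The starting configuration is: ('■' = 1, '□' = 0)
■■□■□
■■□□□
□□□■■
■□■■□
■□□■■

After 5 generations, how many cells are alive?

[0] ■■□■□
■■□□□
□□□■■
■□■■□
■□□■■
[1] □□□■□
□■□■□
□□□■□
■■■□□
□□□□□
[2] □□■□□
□□□■■
■□□■■
□■■□□
□■■□□
[3] □■■□□
■□■□□
■■□□□
□□□□■
□□□■□
[4] □■■■□
■□■□□
■■□□■
■□□□■
□□■■□
[5] □□□□■
□□□□□
□□□■□
□□■□□
■□□□□

4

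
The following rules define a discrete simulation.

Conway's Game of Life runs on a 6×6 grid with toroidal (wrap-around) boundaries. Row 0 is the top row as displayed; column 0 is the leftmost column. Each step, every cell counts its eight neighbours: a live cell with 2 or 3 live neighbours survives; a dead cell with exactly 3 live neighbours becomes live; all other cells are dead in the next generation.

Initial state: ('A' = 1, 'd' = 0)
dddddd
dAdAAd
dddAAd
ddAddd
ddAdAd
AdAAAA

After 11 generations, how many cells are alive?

[0] dddddd
dAdAAd
dddAAd
ddAddd
ddAdAd
AdAAAA
[1] AAdddd
ddAAAd
ddddAd
ddAdAd
ddAdAd
dAAdAA
[2] Addddd
dAAAAA
ddAdAA
ddddAA
ddAdAd
ddAdAA
[3] Addddd
dAAddd
dAAddd
dddddd
dddddd
dAddAA
[4] AdAddA
AdAddd
dAAddd
dddddd
dddddd
AddddA
[5] dddddd
AdAAdA
dAAddd
dddddd
dddddd
AAdddA
[6] ddAdAd
AdAAdd
AAAAdd
dddddd
Addddd
Addddd
[7] ddAddA
AdddAA
AddAdd
AdAddd
dddddd
dAdddA
[8] dAdddd
AAdAAd
AddAAd
dAdddd
AAdddd
Addddd
[9] dAAddA
AAdAAd
AddAAd
dAAddA
AAdddd
Addddd
[10] ddAAAA
dddddd
dddddd
ddAAAA
ddAddA
ddAddA
[11] ddAAAA
dddAAd
dddAAd
ddAAAA
AAAddA
AAAddA

20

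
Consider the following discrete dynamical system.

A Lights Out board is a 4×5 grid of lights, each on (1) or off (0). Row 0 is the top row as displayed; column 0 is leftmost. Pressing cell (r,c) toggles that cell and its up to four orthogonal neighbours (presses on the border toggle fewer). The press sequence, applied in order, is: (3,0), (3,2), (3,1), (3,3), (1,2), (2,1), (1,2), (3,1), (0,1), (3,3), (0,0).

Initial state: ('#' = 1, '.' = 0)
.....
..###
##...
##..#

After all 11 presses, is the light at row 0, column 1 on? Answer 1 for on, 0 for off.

0

t=0: .....
..###
##...
##..#
t=1: .....
..###
.#...
....#
t=2: .....
..###
.##..
.####
t=3: .....
..###
..#..
#..##
t=4: .....
..###
..##.
#.#..
t=5: ..#..
.#..#
...#.
#.#..
t=6: ..#..
....#
####.
###..
t=7: .....
.####
##.#.
###..
t=8: .....
.####
#..#.
.....
t=9: ###..
..###
#..#.
.....
t=10: ###..
..###
#....
..###
t=11: ..#..
#.###
#....
..###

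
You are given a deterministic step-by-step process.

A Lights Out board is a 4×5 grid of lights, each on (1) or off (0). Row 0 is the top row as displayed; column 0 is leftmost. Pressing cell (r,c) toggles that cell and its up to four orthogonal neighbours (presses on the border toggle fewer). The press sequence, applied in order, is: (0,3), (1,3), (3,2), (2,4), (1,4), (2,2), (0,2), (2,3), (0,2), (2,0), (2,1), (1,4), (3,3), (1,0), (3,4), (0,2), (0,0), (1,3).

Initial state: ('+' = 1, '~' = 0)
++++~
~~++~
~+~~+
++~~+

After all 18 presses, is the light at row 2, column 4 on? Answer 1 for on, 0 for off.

0

k=0  ++++~
~~++~
~+~~+
++~~+
k=1  ++~~+
~~+~~
~+~~+
++~~+
k=2  ++~++
~~~++
~+~++
++~~+
k=3  ++~++
~~~++
~++++
+~+++
k=4  ++~++
~~~+~
~++~~
+~++~
k=5  ++~+~
~~~~+
~++~+
+~++~
k=6  ++~+~
~~+~+
~~~++
+~~+~
k=7  +~+~~
~~~~+
~~~++
+~~+~
k=8  +~+~~
~~~++
~~+~~
+~~~~
k=9  ++~+~
~~+++
~~+~~
+~~~~
k=10  ++~+~
+~+++
+++~~
~~~~~
k=11  ++~+~
+++++
~~~~~
~+~~~
k=12  ++~++
+++~~
~~~~+
~+~~~
k=13  ++~++
+++~~
~~~++
~++++
k=14  ~+~++
~~+~~
+~~++
~++++
k=15  ~+~++
~~+~~
+~~+~
~++~~
k=16  ~~+~+
~~~~~
+~~+~
~++~~
k=17  +++~+
+~~~~
+~~+~
~++~~
k=18  +++++
+~+++
+~~~~
~++~~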